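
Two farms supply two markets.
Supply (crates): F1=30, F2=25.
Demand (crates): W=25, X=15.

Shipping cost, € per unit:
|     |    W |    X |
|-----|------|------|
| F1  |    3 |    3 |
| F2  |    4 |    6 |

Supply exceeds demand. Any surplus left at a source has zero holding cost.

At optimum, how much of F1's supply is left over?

An optimal plan:
  F1 to W: 15 × €3 = €45
  F1 to X: 15 × €3 = €45
  F2 to W: 10 × €4 = €40
Total cost = €130.
F1 ships 30 of its 30, leaving 0.

0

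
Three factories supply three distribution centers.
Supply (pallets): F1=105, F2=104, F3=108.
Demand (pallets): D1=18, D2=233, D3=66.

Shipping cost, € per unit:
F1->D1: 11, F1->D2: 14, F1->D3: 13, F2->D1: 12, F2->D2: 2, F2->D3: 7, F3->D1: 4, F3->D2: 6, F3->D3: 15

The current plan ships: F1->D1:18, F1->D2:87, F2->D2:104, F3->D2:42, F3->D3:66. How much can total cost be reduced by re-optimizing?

Current plan cost = 18·11 + 87·14 + 104·2 + 42·6 + 66·15 = €2866.
Optimal plan:
  F1–D1: 18 × €11 = €198
  F1–D2: 21 × €14 = €294
  F1–D3: 66 × €13 = €858
  F2–D2: 104 × €2 = €208
  F3–D2: 108 × €6 = €648
Optimal cost = €2206.
Saving = 2866 − 2206 = €660.

660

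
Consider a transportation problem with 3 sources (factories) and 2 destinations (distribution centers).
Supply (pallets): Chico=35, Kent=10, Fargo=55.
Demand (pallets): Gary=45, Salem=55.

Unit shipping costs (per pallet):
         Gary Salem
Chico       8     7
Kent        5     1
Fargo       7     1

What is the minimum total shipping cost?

An optimal shipping plan:
  Chico to Gary: 35 pallets
  Kent to Gary: 10 pallets
  Fargo to Salem: 55 pallets
Total cost = 385.

385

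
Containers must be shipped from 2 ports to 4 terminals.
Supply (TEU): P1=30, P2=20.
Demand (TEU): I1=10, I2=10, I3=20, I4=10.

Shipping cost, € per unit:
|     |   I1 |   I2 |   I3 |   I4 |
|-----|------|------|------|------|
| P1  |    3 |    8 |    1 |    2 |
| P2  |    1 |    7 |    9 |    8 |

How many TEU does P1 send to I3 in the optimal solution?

20

The minimum-cost plan:
  P1->I3: 20 TEU
  P1->I4: 10 TEU
  P2->I1: 10 TEU
  P2->I2: 10 TEU
Total cost = €120.
So P1→I3 carries 20 TEU.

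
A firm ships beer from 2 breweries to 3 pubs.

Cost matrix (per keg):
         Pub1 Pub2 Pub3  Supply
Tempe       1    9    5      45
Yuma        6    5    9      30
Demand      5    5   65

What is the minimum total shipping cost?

One minimum-cost allocation:
  Tempe->Pub1: 5 × 1 = 5
  Tempe->Pub3: 40 × 5 = 200
  Yuma->Pub2: 5 × 5 = 25
  Yuma->Pub3: 25 × 9 = 225
Total = 5 + 200 + 25 + 225 = 455.
(Supply check: Tempe ships 45; Yuma ships 30.)

455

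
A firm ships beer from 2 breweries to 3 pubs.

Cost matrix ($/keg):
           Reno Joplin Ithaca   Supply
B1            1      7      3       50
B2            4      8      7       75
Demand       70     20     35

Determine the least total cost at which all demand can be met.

Optimal allocation:
  B1 to Reno: 15 × $1 = $15
  B1 to Ithaca: 35 × $3 = $105
  B2 to Reno: 55 × $4 = $220
  B2 to Joplin: 20 × $8 = $160
Total = 15 + 105 + 220 + 160 = $500.
(Supply check: B1 ships 50; B2 ships 75.)

500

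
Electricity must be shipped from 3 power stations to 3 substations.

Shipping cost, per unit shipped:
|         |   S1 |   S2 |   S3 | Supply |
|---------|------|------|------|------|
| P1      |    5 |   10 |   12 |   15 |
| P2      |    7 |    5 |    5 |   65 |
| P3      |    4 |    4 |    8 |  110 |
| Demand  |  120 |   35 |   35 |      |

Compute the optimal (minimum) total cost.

840

A cheapest plan:
  P1→S1: 15 × 5 = 75
  P2→S2: 30 × 5 = 150
  P2→S3: 35 × 5 = 175
  P3→S1: 105 × 4 = 420
  P3→S2: 5 × 4 = 20
Total = 75 + 150 + 175 + 420 + 20 = 840.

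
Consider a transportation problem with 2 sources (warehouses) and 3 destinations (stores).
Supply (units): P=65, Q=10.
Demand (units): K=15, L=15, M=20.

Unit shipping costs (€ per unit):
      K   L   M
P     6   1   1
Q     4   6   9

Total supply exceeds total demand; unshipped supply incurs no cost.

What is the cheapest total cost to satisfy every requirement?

A cheapest plan:
  P→K: 5 units
  P→L: 15 units
  P→M: 20 units
  Q→K: 10 units
Total cost = €105.

105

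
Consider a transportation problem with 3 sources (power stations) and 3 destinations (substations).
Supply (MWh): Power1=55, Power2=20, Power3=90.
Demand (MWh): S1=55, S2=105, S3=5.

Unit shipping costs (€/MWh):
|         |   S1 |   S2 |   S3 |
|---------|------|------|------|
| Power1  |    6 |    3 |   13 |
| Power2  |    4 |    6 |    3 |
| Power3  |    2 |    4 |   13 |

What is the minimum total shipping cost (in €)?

A cheapest plan:
  Power1–S2: 55 × €3 = €165
  Power2–S1: 15 × €4 = €60
  Power2–S3: 5 × €3 = €15
  Power3–S1: 40 × €2 = €80
  Power3–S2: 50 × €4 = €200
Total = 165 + 60 + 15 + 80 + 200 = €520.

520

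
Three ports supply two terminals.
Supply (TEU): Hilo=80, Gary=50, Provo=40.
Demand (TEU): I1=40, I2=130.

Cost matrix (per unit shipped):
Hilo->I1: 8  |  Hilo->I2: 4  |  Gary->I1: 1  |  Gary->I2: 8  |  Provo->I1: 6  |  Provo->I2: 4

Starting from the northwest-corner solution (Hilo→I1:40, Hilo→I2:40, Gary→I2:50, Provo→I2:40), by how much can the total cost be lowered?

Current plan cost = 40·8 + 40·4 + 50·8 + 40·4 = 1040.
Optimal plan:
  Hilo–I2: 80 × 4 = 320
  Gary–I1: 40 × 1 = 40
  Gary–I2: 10 × 8 = 80
  Provo–I2: 40 × 4 = 160
Optimal cost = 600.
Saving = 1040 − 600 = 440.

440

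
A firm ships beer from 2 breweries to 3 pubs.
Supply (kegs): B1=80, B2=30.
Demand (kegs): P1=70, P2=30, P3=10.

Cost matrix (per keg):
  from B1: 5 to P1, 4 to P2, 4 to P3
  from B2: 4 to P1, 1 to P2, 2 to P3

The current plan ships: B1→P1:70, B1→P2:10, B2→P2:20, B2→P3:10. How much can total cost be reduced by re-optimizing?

Current plan cost = 70·5 + 10·4 + 20·1 + 10·2 = 430.
Optimal plan:
  B1→P1: 70 × 5 = 350
  B1→P3: 10 × 4 = 40
  B2→P2: 30 × 1 = 30
Optimal cost = 420.
Saving = 430 − 420 = 10.

10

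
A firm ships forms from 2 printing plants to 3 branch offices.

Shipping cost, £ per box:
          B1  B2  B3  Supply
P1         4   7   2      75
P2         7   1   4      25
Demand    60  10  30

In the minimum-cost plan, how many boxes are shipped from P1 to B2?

The minimum-cost plan:
  P1–B1: 60 boxes
  P1–B3: 15 boxes
  P2–B2: 10 boxes
  P2–B3: 15 boxes
Total cost = £340.
The route P1→B2 is not used.

0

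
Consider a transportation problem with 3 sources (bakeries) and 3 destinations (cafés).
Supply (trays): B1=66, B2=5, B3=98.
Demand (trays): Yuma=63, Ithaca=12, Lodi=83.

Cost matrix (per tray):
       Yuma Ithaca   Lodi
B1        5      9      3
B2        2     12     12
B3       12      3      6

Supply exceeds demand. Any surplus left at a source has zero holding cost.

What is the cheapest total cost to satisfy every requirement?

Optimal allocation:
  B1 to Yuma: 58 trays
  B1 to Lodi: 8 trays
  B2 to Yuma: 5 trays
  B3 to Ithaca: 12 trays
  B3 to Lodi: 75 trays
Total cost = 810.
(Supply check: B1 ships 66; B2 ships 5; B3 ships 87.)

810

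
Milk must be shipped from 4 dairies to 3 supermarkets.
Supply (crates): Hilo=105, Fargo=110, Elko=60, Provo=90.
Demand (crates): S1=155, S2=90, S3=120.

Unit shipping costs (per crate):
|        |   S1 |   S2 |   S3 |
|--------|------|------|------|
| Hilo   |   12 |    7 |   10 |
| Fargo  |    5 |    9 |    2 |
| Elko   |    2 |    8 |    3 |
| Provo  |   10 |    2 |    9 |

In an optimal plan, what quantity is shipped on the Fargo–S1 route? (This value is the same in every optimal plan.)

0

The minimum-cost plan:
  Hilo->S1: 95 × 12 = 1140
  Hilo->S3: 10 × 10 = 100
  Fargo->S3: 110 × 2 = 220
  Elko->S1: 60 × 2 = 120
  Provo->S2: 90 × 2 = 180
Total cost = 1760.
The route Fargo→S1 is not used.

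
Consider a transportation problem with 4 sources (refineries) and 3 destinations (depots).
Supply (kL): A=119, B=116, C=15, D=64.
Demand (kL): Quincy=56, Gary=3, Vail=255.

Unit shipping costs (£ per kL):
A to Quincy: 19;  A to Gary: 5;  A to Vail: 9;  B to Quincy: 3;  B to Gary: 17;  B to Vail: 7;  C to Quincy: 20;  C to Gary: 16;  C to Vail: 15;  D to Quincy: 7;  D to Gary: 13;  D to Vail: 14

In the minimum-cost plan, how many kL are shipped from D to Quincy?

56

The minimum-cost plan:
  A->Gary: 3 × £5 = £15
  A->Vail: 116 × £9 = £1044
  B->Vail: 116 × £7 = £812
  C->Vail: 15 × £15 = £225
  D->Quincy: 56 × £7 = £392
  D->Vail: 8 × £14 = £112
Total cost = £2600.
So D→Quincy carries 56 kL.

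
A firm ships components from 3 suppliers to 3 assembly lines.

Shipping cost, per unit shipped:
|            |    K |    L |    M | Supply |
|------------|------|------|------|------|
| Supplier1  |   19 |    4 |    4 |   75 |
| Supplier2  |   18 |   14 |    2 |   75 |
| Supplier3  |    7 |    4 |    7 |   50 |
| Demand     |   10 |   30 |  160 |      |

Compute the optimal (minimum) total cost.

A cheapest plan:
  Supplier1–M: 75 × 4 = 300
  Supplier2–M: 75 × 2 = 150
  Supplier3–K: 10 × 7 = 70
  Supplier3–L: 30 × 4 = 120
  Supplier3–M: 10 × 7 = 70
Total = 300 + 150 + 70 + 120 + 70 = 710.

710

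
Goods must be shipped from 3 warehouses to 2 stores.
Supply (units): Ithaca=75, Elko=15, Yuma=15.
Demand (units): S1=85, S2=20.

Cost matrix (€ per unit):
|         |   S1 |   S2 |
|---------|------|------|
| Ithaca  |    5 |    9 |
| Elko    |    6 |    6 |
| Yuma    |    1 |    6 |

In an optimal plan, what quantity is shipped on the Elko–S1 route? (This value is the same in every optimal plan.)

0

Solving gives:
  Ithaca→S1: 70 × €5 = €350
  Ithaca→S2: 5 × €9 = €45
  Elko→S2: 15 × €6 = €90
  Yuma→S1: 15 × €1 = €15
Total cost = €500.
The route Elko→S1 is not used.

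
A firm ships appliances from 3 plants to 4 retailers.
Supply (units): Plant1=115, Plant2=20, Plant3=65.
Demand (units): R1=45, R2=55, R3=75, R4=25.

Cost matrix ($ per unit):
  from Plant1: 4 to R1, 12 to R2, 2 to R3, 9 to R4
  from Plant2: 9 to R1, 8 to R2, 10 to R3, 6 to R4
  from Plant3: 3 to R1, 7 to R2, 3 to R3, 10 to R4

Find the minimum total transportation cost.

870

A cheapest plan:
  Plant1->R1: 35 × $4 = $140
  Plant1->R3: 75 × $2 = $150
  Plant1->R4: 5 × $9 = $45
  Plant2->R4: 20 × $6 = $120
  Plant3->R1: 10 × $3 = $30
  Plant3->R2: 55 × $7 = $385
Total = 140 + 150 + 45 + 120 + 30 + 385 = $870.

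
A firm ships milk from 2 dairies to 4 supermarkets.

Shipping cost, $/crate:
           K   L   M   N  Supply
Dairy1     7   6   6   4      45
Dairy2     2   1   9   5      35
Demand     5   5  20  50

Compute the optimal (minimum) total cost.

One minimum-cost allocation:
  Dairy1–M: 20 × $6 = $120
  Dairy1–N: 25 × $4 = $100
  Dairy2–K: 5 × $2 = $10
  Dairy2–L: 5 × $1 = $5
  Dairy2–N: 25 × $5 = $125
Total = 120 + 100 + 10 + 5 + 125 = $360.

360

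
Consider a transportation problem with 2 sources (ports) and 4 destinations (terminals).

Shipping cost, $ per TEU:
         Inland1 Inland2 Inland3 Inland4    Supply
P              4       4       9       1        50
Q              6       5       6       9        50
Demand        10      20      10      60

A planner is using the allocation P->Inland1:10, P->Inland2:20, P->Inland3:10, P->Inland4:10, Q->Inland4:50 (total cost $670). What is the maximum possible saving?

Current plan cost = 10·4 + 20·4 + 10·9 + 10·1 + 50·9 = $670.
Optimal plan:
  P to Inland4: 50 × $1 = $50
  Q to Inland1: 10 × $6 = $60
  Q to Inland2: 20 × $5 = $100
  Q to Inland3: 10 × $6 = $60
  Q to Inland4: 10 × $9 = $90
Optimal cost = $360.
Saving = 670 − 360 = $310.

310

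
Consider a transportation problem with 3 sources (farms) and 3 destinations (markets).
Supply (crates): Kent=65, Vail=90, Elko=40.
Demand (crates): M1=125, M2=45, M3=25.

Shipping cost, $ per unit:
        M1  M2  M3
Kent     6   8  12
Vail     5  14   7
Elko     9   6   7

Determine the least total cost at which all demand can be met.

1140

An optimal shipping plan:
  Kent->M1: 60 × $6 = $360
  Kent->M2: 5 × $8 = $40
  Vail->M1: 65 × $5 = $325
  Vail->M3: 25 × $7 = $175
  Elko->M2: 40 × $6 = $240
Total = 360 + 40 + 325 + 175 + 240 = $1140.
(Supply check: Kent ships 65; Vail ships 90; Elko ships 40.)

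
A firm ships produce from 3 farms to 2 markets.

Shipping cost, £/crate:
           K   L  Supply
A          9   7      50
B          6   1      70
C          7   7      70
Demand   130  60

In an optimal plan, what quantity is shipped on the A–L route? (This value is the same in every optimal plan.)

Solving gives:
  A–K: 50 × £9 = £450
  B–K: 10 × £6 = £60
  B–L: 60 × £1 = £60
  C–K: 70 × £7 = £490
Total cost = £1060.
The route A→L is not used.

0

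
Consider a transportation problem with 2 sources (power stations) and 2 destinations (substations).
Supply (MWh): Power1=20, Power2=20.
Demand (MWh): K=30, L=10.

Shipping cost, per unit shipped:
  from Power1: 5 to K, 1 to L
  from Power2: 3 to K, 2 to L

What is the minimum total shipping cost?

A cheapest plan:
  Power1→K: 10 × 5 = 50
  Power1→L: 10 × 1 = 10
  Power2→K: 20 × 3 = 60
Total = 50 + 10 + 60 = 120.
(Supply check: Power1 ships 20; Power2 ships 20.)

120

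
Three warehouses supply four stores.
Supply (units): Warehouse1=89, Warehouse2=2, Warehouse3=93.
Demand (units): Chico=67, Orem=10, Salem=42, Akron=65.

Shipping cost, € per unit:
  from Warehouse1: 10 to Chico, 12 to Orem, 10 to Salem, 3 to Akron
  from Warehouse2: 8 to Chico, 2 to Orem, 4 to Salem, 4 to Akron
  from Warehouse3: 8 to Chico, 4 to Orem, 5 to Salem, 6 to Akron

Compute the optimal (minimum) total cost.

Optimal allocation:
  Warehouse1->Chico: 24 × €10 = €240
  Warehouse1->Akron: 65 × €3 = €195
  Warehouse2->Orem: 2 × €2 = €4
  Warehouse3->Chico: 43 × €8 = €344
  Warehouse3->Orem: 8 × €4 = €32
  Warehouse3->Salem: 42 × €5 = €210
Total = 240 + 195 + 4 + 344 + 32 + 210 = €1025.
(Supply check: Warehouse1 ships 89; Warehouse2 ships 2; Warehouse3 ships 93.)

1025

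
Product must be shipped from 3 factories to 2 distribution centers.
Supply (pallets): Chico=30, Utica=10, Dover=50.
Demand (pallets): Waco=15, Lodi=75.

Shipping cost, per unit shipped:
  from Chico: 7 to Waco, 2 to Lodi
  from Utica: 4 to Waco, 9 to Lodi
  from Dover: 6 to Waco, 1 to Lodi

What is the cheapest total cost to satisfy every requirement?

175

Optimal allocation:
  Chico to Waco: 5 pallets
  Chico to Lodi: 25 pallets
  Utica to Waco: 10 pallets
  Dover to Lodi: 50 pallets
Total cost = 175.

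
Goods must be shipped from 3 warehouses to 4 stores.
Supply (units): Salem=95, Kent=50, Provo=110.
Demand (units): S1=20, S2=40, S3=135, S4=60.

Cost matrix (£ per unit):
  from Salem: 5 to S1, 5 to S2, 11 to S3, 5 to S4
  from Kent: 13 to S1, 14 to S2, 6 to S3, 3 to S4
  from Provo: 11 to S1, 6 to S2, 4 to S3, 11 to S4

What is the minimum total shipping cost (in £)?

One minimum-cost allocation:
  Salem→S1: 20 units
  Salem→S2: 40 units
  Salem→S4: 35 units
  Kent→S3: 25 units
  Kent→S4: 25 units
  Provo→S3: 110 units
Total cost = £1140.

1140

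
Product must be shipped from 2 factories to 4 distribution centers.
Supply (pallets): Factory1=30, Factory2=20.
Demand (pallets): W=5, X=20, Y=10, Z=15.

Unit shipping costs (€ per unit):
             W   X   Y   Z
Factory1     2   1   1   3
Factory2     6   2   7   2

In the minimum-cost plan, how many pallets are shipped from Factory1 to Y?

The minimum-cost plan:
  Factory1->W: 5 × €2 = €10
  Factory1->X: 15 × €1 = €15
  Factory1->Y: 10 × €1 = €10
  Factory2->X: 5 × €2 = €10
  Factory2->Z: 15 × €2 = €30
Total cost = €75.
So Factory1→Y carries 10 pallets.

10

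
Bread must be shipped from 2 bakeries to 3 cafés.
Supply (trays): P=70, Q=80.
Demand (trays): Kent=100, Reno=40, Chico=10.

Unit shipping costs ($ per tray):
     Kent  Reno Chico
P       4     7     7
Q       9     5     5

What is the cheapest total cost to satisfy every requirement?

A cheapest plan:
  P->Kent: 70 × $4 = $280
  Q->Kent: 30 × $9 = $270
  Q->Reno: 40 × $5 = $200
  Q->Chico: 10 × $5 = $50
Total = 280 + 270 + 200 + 50 = $800.
(Supply check: P ships 70; Q ships 80.)

800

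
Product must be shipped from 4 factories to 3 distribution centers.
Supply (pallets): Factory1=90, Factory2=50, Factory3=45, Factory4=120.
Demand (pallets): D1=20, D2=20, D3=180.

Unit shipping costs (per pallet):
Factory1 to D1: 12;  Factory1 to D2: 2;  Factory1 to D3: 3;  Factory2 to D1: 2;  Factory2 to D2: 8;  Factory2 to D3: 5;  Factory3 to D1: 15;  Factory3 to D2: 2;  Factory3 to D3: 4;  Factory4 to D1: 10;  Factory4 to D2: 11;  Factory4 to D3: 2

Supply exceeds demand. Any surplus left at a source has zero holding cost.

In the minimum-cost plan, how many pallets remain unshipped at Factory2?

30

An optimal plan:
  Factory1→D3: 60 × 3 = 180
  Factory2→D1: 20 × 2 = 40
  Factory3→D2: 20 × 2 = 40
  Factory4→D3: 120 × 2 = 240
Total cost = 500.
Factory2 ships 20 of its 50, leaving 30.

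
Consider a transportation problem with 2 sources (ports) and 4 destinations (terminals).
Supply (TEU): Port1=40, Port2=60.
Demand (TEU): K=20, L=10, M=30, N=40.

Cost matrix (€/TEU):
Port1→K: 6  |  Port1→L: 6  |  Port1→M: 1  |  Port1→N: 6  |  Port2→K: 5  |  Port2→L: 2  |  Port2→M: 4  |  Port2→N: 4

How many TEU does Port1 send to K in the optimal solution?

Solving gives:
  Port1→K: 10 × €6 = €60
  Port1→M: 30 × €1 = €30
  Port2→K: 10 × €5 = €50
  Port2→L: 10 × €2 = €20
  Port2→N: 40 × €4 = €160
Total cost = €320.
So Port1→K carries 10 TEU.

10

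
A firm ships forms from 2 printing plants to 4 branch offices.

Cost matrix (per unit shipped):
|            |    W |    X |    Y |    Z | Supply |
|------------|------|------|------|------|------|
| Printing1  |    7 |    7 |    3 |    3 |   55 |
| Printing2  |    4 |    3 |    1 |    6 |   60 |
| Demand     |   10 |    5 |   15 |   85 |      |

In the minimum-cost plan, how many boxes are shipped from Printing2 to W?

10

Optimal shipments:
  Printing1->Z: 55 × 3 = 165
  Printing2->W: 10 × 4 = 40
  Printing2->X: 5 × 3 = 15
  Printing2->Y: 15 × 1 = 15
  Printing2->Z: 30 × 6 = 180
Total cost = 415.
So Printing2→W carries 10 boxes.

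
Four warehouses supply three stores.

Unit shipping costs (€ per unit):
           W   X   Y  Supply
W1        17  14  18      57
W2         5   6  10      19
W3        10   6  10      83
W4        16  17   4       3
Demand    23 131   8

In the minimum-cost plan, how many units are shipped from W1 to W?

The minimum-cost plan:
  W1 to W: 4 × €17 = €68
  W1 to X: 53 × €14 = €742
  W2 to W: 19 × €5 = €95
  W3 to X: 78 × €6 = €468
  W3 to Y: 5 × €10 = €50
  W4 to Y: 3 × €4 = €12
Total cost = €1435.
So W1→W carries 4 units.

4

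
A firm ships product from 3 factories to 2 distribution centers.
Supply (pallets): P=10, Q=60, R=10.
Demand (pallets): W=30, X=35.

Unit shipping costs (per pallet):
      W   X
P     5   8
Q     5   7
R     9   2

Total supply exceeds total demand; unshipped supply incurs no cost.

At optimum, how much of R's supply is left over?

0

Minimum-cost shipments:
  Q→W: 30 × 5 = 150
  Q→X: 25 × 7 = 175
  R→X: 10 × 2 = 20
Total cost = 345.
R ships 10 of its 10, leaving 0.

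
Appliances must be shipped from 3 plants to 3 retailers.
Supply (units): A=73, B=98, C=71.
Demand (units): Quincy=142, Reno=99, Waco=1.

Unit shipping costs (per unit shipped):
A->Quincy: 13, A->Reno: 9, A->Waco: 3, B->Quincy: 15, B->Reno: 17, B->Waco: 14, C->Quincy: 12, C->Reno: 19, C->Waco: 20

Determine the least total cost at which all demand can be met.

A cheapest plan:
  A to Reno: 72 units
  A to Waco: 1 units
  B to Quincy: 71 units
  B to Reno: 27 units
  C to Quincy: 71 units
Total cost = 3027.
(Supply check: A ships 73; B ships 98; C ships 71.)

3027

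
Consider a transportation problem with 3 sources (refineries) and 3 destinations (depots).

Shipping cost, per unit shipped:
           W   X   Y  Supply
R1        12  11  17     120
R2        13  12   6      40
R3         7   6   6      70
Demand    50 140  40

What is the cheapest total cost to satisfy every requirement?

An optimal shipping plan:
  R1 to X: 120 × 11 = 1320
  R2 to Y: 40 × 6 = 240
  R3 to W: 50 × 7 = 350
  R3 to X: 20 × 6 = 120
Total = 1320 + 240 + 350 + 120 = 2030.

2030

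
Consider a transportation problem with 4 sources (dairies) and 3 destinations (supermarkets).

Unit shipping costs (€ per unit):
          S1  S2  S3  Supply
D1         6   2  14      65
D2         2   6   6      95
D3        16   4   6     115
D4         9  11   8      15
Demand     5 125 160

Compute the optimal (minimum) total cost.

1370

Optimal allocation:
  D1->S2: 65 crates
  D2->S1: 5 crates
  D2->S3: 90 crates
  D3->S2: 60 crates
  D3->S3: 55 crates
  D4->S3: 15 crates
Total cost = €1370.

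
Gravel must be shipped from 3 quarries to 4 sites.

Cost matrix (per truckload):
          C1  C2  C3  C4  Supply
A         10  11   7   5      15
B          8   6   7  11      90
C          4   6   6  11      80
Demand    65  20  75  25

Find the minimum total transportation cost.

An optimal shipping plan:
  A→C4: 15 × 5 = 75
  B→C2: 20 × 6 = 120
  B→C3: 60 × 7 = 420
  B→C4: 10 × 11 = 110
  C→C1: 65 × 4 = 260
  C→C3: 15 × 6 = 90
Total = 75 + 120 + 420 + 110 + 260 + 90 = 1075.

1075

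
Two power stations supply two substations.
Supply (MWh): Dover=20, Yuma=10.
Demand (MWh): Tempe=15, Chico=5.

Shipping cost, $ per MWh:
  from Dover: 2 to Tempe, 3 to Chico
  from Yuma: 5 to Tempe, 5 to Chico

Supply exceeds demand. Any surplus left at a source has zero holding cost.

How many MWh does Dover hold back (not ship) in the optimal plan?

0

Minimum-cost shipments:
  Dover to Tempe: 15 MWh
  Dover to Chico: 5 MWh
Total cost = $45.
Dover ships 20 of its 20, leaving 0.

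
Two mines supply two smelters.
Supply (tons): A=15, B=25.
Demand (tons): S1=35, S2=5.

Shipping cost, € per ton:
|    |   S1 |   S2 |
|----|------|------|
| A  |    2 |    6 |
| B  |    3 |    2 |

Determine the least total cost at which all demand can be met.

A cheapest plan:
  A→S1: 15 × €2 = €30
  B→S1: 20 × €3 = €60
  B→S2: 5 × €2 = €10
Total = 30 + 60 + 10 = €100.

100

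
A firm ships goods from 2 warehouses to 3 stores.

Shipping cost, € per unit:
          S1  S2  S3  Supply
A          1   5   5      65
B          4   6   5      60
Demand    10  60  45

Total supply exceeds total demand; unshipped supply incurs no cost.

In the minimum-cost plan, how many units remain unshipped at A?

0

An optimal plan:
  A to S1: 10 × €1 = €10
  A to S2: 55 × €5 = €275
  B to S2: 5 × €6 = €30
  B to S3: 45 × €5 = €225
Total cost = €540.
A ships 65 of its 65, leaving 0.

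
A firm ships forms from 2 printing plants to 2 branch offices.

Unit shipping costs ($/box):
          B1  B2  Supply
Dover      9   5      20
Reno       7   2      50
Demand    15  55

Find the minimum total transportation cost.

260

A cheapest plan:
  Dover to B1: 15 boxes
  Dover to B2: 5 boxes
  Reno to B2: 50 boxes
Total cost = $260.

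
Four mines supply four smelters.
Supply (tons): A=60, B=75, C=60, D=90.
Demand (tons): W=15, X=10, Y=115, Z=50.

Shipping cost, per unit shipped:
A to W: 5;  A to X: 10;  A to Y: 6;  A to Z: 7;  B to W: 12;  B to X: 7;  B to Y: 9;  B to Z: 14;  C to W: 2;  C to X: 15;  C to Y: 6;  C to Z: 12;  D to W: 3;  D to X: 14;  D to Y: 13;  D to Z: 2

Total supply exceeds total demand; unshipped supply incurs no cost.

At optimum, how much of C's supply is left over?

0

An optimal plan:
  A→Y: 60 tons
  B→X: 10 tons
  C→W: 5 tons
  C→Y: 55 tons
  D→W: 10 tons
  D→Z: 50 tons
Total cost = 900.
C ships 60 of its 60, leaving 0.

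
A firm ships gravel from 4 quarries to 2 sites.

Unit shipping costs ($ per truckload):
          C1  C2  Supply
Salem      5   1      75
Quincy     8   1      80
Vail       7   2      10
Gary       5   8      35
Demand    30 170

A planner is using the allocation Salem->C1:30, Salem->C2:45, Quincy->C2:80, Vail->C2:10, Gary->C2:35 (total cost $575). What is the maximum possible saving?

210

Current plan cost = 30·5 + 45·1 + 80·1 + 10·2 + 35·8 = $575.
Optimal plan:
  Salem->C2: 75 × $1 = $75
  Quincy->C2: 80 × $1 = $80
  Vail->C2: 10 × $2 = $20
  Gary->C1: 30 × $5 = $150
  Gary->C2: 5 × $8 = $40
Optimal cost = $365.
Saving = 575 − 365 = $210.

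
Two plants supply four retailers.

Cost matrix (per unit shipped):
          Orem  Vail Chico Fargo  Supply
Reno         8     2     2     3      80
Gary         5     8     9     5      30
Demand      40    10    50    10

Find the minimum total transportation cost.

An optimal shipping plan:
  Reno→Orem: 10 units
  Reno→Vail: 10 units
  Reno→Chico: 50 units
  Reno→Fargo: 10 units
  Gary→Orem: 30 units
Total cost = 380.

380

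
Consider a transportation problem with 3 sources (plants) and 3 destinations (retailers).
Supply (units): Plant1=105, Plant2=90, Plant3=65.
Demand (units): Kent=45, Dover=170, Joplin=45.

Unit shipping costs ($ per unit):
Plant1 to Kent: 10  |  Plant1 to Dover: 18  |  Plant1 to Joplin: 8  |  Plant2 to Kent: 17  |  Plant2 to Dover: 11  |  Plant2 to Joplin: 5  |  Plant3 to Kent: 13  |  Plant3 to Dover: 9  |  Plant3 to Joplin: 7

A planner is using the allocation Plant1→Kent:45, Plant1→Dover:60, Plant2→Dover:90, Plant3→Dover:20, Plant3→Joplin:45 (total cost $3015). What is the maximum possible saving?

Current plan cost = 45·10 + 60·18 + 90·11 + 20·9 + 45·7 = $3015.
Optimal plan:
  Plant1→Kent: 45 × $10 = $450
  Plant1→Dover: 15 × $18 = $270
  Plant1→Joplin: 45 × $8 = $360
  Plant2→Dover: 90 × $11 = $990
  Plant3→Dover: 65 × $9 = $585
Optimal cost = $2655.
Saving = 3015 − 2655 = $360.

360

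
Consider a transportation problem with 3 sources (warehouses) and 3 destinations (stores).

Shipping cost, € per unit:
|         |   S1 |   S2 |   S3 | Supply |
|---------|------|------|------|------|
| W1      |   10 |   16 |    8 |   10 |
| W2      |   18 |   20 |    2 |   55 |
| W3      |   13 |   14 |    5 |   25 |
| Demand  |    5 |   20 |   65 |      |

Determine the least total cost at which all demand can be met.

One minimum-cost allocation:
  W1 to S1: 5 units
  W1 to S2: 5 units
  W2 to S3: 55 units
  W3 to S2: 15 units
  W3 to S3: 10 units
Total cost = €500.
(Supply check: W1 ships 10; W2 ships 55; W3 ships 25.)

500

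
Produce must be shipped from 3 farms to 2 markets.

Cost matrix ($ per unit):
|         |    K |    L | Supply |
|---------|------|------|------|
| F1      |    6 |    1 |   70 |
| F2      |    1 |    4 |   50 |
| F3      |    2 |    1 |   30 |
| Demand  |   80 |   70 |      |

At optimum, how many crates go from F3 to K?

30

Optimal shipments:
  F1->L: 70 crates
  F2->K: 50 crates
  F3->K: 30 crates
Total cost = $180.
So F3→K carries 30 crates.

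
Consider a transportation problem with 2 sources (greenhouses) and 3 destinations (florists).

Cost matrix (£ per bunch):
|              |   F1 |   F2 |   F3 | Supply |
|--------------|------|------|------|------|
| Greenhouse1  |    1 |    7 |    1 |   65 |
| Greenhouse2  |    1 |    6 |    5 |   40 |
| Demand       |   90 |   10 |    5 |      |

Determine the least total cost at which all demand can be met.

Optimal allocation:
  Greenhouse1→F1: 60 × £1 = £60
  Greenhouse1→F3: 5 × £1 = £5
  Greenhouse2→F1: 30 × £1 = £30
  Greenhouse2→F2: 10 × £6 = £60
Total = 60 + 5 + 30 + 60 = £155.

155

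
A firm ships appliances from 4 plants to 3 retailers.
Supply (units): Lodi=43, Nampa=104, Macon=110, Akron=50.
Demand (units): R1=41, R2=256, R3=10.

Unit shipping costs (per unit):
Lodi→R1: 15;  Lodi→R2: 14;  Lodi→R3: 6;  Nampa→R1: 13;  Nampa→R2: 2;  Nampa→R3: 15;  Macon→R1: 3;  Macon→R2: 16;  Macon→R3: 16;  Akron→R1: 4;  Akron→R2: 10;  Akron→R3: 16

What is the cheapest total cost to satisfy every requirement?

2457

Optimal allocation:
  Lodi–R2: 33 units
  Lodi–R3: 10 units
  Nampa–R2: 104 units
  Macon–R1: 41 units
  Macon–R2: 69 units
  Akron–R2: 50 units
Total cost = 2457.
(Supply check: Lodi ships 43; Nampa ships 104; Macon ships 110; Akron ships 50.)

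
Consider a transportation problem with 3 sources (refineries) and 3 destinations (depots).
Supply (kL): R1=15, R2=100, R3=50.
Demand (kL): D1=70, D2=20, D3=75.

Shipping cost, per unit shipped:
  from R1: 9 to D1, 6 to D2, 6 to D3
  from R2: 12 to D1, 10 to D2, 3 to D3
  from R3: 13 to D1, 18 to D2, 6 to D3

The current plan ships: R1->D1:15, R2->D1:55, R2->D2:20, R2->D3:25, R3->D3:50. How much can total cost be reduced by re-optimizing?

Current plan cost = 15·9 + 55·12 + 20·10 + 25·3 + 50·6 = 1370.
Optimal plan:
  R1->D2: 15 × 6 = 90
  R2->D1: 20 × 12 = 240
  R2->D2: 5 × 10 = 50
  R2->D3: 75 × 3 = 225
  R3->D1: 50 × 13 = 650
Optimal cost = 1255.
Saving = 1370 − 1255 = 115.

115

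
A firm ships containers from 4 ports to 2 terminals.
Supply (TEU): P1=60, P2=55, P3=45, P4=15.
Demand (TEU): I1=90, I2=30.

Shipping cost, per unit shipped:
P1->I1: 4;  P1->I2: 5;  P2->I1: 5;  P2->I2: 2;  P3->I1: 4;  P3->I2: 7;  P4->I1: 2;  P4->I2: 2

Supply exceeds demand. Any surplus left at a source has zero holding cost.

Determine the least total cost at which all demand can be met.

390

Optimal allocation:
  P1→I1: 30 × 4 = 120
  P2→I2: 30 × 2 = 60
  P3→I1: 45 × 4 = 180
  P4→I1: 15 × 2 = 30
Total = 120 + 60 + 180 + 30 = 390.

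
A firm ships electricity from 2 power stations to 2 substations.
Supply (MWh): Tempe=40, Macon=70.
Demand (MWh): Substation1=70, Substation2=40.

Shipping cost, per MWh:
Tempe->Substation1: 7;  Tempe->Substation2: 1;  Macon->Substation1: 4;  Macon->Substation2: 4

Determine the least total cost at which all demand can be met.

320

Optimal allocation:
  Tempe–Substation2: 40 MWh
  Macon–Substation1: 70 MWh
Total cost = 320.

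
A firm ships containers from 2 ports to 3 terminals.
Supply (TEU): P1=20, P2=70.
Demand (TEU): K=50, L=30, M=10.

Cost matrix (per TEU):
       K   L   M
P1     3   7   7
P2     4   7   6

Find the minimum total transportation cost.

450

An optimal shipping plan:
  P1–K: 20 × 3 = 60
  P2–K: 30 × 4 = 120
  P2–L: 30 × 7 = 210
  P2–M: 10 × 6 = 60
Total = 60 + 120 + 210 + 60 = 450.
(Supply check: P1 ships 20; P2 ships 70.)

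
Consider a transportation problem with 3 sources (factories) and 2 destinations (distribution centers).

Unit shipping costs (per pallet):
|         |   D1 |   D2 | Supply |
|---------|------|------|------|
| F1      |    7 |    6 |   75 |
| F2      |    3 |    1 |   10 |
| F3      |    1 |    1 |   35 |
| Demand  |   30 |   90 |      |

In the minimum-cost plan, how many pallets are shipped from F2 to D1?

The minimum-cost plan:
  F1–D2: 75 × 6 = 450
  F2–D2: 10 × 1 = 10
  F3–D1: 30 × 1 = 30
  F3–D2: 5 × 1 = 5
Total cost = 495.
The route F2→D1 is not used.

0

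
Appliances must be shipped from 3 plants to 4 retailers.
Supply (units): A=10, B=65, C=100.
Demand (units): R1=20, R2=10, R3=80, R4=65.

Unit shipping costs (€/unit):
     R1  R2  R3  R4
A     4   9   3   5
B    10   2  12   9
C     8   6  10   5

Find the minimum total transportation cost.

Optimal allocation:
  A to R3: 10 units
  B to R1: 20 units
  B to R2: 10 units
  B to R3: 35 units
  C to R3: 35 units
  C to R4: 65 units
Total cost = €1345.

1345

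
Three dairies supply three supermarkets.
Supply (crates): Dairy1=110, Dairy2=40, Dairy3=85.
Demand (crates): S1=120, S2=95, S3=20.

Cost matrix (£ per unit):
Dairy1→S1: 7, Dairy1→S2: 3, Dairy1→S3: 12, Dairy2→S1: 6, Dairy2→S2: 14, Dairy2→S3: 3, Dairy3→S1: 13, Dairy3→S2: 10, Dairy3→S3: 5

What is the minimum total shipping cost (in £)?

1575

An optimal shipping plan:
  Dairy1 to S1: 15 × £7 = £105
  Dairy1 to S2: 95 × £3 = £285
  Dairy2 to S1: 40 × £6 = £240
  Dairy3 to S1: 65 × £13 = £845
  Dairy3 to S3: 20 × £5 = £100
Total = 105 + 285 + 240 + 845 + 100 = £1575.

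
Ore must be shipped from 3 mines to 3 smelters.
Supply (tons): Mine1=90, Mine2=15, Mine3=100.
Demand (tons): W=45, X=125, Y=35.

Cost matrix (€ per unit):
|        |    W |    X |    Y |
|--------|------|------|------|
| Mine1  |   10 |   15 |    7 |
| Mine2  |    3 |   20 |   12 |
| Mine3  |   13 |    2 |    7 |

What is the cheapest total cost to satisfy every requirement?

1165

A cheapest plan:
  Mine1→W: 30 × €10 = €300
  Mine1→X: 25 × €15 = €375
  Mine1→Y: 35 × €7 = €245
  Mine2→W: 15 × €3 = €45
  Mine3→X: 100 × €2 = €200
Total = 300 + 375 + 245 + 45 + 200 = €1165.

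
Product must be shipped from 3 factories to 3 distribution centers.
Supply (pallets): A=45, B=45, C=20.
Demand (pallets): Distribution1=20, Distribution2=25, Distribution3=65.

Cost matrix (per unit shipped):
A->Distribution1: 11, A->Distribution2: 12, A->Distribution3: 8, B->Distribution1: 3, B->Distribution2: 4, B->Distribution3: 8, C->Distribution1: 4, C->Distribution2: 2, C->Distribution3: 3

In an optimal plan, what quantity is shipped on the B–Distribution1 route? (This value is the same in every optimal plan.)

20

The minimum-cost plan:
  A→Distribution3: 45 × 8 = 360
  B→Distribution1: 20 × 3 = 60
  B→Distribution2: 25 × 4 = 100
  C→Distribution3: 20 × 3 = 60
Total cost = 580.
So B→Distribution1 carries 20 pallets.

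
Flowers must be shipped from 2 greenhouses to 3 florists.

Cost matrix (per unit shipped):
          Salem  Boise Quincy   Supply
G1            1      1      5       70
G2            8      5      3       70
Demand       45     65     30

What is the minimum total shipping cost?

360

A cheapest plan:
  G1→Salem: 45 × 1 = 45
  G1→Boise: 25 × 1 = 25
  G2→Boise: 40 × 5 = 200
  G2→Quincy: 30 × 3 = 90
Total = 45 + 25 + 200 + 90 = 360.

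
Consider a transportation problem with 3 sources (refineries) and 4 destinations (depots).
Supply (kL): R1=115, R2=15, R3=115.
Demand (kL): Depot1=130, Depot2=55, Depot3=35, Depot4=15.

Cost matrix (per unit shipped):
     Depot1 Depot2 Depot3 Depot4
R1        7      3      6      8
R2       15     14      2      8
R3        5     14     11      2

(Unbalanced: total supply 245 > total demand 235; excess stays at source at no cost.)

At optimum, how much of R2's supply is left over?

0

Minimum-cost shipments:
  R1→Depot1: 30 kL
  R1→Depot2: 55 kL
  R1→Depot3: 20 kL
  R2→Depot3: 15 kL
  R3→Depot1: 100 kL
  R3→Depot4: 15 kL
Total cost = 1055.
R2 ships 15 of its 15, leaving 0.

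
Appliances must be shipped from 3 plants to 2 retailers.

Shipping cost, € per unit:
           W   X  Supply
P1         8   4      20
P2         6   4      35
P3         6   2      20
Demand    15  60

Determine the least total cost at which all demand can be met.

290

One minimum-cost allocation:
  P1→X: 20 × €4 = €80
  P2→W: 15 × €6 = €90
  P2→X: 20 × €4 = €80
  P3→X: 20 × €2 = €40
Total = 80 + 90 + 80 + 40 = €290.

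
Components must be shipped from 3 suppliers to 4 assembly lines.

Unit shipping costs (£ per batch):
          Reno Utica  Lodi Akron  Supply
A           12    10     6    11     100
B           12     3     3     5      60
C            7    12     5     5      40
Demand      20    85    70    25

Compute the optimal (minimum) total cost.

An optimal shipping plan:
  A->Reno: 5 × £12 = £60
  A->Utica: 25 × £10 = £250
  A->Lodi: 70 × £6 = £420
  B->Utica: 60 × £3 = £180
  C->Reno: 15 × £7 = £105
  C->Akron: 25 × £5 = £125
Total = 60 + 250 + 420 + 180 + 105 + 125 = £1140.

1140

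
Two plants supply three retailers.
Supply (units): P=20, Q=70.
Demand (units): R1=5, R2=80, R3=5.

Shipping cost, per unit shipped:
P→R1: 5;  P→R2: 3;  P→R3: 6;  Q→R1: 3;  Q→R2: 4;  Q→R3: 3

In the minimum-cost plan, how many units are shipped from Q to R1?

5

The minimum-cost plan:
  P to R2: 20 × 3 = 60
  Q to R1: 5 × 3 = 15
  Q to R2: 60 × 4 = 240
  Q to R3: 5 × 3 = 15
Total cost = 330.
So Q→R1 carries 5 units.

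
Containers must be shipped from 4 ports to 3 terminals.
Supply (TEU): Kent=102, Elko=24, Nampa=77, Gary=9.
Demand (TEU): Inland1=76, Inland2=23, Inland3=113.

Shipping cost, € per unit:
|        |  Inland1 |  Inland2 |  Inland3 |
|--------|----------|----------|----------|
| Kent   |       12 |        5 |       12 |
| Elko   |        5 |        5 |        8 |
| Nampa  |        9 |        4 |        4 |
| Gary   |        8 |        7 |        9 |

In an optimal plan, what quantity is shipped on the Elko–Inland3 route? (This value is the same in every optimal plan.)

0

Optimal shipments:
  Kent to Inland1: 43 × €12 = €516
  Kent to Inland2: 23 × €5 = €115
  Kent to Inland3: 36 × €12 = €432
  Elko to Inland1: 24 × €5 = €120
  Nampa to Inland3: 77 × €4 = €308
  Gary to Inland1: 9 × €8 = €72
Total cost = €1563.
The route Elko→Inland3 is not used.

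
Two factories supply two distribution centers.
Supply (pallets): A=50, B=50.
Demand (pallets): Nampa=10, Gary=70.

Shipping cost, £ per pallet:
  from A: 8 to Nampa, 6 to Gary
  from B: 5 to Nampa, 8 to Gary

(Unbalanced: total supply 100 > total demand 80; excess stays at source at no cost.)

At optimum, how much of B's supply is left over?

Minimum-cost shipments:
  A to Gary: 50 pallets
  B to Nampa: 10 pallets
  B to Gary: 20 pallets
Total cost = £510.
B ships 30 of its 50, leaving 20.

20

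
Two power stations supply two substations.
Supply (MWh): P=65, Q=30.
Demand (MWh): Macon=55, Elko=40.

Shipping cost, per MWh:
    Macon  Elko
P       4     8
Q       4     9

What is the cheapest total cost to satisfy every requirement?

An optimal shipping plan:
  P->Macon: 25 × 4 = 100
  P->Elko: 40 × 8 = 320
  Q->Macon: 30 × 4 = 120
Total = 100 + 320 + 120 = 540.

540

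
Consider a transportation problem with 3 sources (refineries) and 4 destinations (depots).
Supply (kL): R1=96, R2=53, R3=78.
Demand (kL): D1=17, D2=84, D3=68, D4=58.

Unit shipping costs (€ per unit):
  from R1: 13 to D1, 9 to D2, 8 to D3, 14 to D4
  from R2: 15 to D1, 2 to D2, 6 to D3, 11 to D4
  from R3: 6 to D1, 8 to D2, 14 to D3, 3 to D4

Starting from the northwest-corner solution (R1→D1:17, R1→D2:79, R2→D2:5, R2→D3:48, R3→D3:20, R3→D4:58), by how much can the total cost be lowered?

482

Current plan cost = 17·13 + 79·9 + 5·2 + 48·6 + 20·14 + 58·3 = €1684.
Optimal plan:
  R1→D2: 28 × €9 = €252
  R1→D3: 68 × €8 = €544
  R2→D2: 53 × €2 = €106
  R3→D1: 17 × €6 = €102
  R3→D2: 3 × €8 = €24
  R3→D4: 58 × €3 = €174
Optimal cost = €1202.
Saving = 1684 − 1202 = €482.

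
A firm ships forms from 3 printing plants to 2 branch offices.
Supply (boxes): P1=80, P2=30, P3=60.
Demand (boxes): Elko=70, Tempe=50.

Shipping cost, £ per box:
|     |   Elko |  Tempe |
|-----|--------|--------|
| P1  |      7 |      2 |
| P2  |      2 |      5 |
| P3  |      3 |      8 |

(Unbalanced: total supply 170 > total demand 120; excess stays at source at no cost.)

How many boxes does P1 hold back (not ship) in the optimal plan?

30

Minimum-cost shipments:
  P1→Tempe: 50 × £2 = £100
  P2→Elko: 30 × £2 = £60
  P3→Elko: 40 × £3 = £120
Total cost = £280.
P1 ships 50 of its 80, leaving 30.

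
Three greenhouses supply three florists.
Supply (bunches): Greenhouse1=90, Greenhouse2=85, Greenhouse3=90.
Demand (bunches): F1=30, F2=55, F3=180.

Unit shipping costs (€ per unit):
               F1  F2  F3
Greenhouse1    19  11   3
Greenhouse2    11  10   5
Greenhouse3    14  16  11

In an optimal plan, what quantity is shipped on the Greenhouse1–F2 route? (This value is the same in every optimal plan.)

0

Solving gives:
  Greenhouse1 to F3: 90 × €3 = €270
  Greenhouse2 to F3: 85 × €5 = €425
  Greenhouse3 to F1: 30 × €14 = €420
  Greenhouse3 to F2: 55 × €16 = €880
  Greenhouse3 to F3: 5 × €11 = €55
Total cost = €2050.
The route Greenhouse1→F2 is not used.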